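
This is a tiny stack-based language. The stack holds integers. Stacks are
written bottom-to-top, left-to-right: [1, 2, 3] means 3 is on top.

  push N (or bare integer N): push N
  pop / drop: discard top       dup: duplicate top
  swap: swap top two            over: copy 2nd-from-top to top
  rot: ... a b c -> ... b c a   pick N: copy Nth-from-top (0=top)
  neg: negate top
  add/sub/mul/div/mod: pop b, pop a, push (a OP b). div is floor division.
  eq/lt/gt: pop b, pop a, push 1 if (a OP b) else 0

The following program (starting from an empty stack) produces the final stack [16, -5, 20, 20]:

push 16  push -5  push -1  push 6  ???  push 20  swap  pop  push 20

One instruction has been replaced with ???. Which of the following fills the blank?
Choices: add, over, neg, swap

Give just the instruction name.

Stack before ???: [16, -5, -1, 6]
Stack after ???:  [16, -5, 5]
Checking each choice:
  add: MATCH
  over: produces [16, -5, -1, 6, 20, 20]
  neg: produces [16, -5, -1, 20, 20]
  swap: produces [16, -5, 6, 20, 20]


Answer: add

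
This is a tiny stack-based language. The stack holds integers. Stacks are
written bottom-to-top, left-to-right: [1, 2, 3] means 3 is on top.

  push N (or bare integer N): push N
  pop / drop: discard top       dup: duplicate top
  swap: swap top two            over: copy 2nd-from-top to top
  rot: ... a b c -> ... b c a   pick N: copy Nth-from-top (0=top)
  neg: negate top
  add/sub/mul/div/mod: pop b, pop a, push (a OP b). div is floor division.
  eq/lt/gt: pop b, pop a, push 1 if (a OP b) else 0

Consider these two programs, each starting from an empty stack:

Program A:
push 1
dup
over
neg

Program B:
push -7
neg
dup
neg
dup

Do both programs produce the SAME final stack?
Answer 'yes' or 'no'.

Answer: no

Derivation:
Program A trace:
  After 'push 1': [1]
  After 'dup': [1, 1]
  After 'over': [1, 1, 1]
  After 'neg': [1, 1, -1]
Program A final stack: [1, 1, -1]

Program B trace:
  After 'push -7': [-7]
  After 'neg': [7]
  After 'dup': [7, 7]
  After 'neg': [7, -7]
  After 'dup': [7, -7, -7]
Program B final stack: [7, -7, -7]
Same: no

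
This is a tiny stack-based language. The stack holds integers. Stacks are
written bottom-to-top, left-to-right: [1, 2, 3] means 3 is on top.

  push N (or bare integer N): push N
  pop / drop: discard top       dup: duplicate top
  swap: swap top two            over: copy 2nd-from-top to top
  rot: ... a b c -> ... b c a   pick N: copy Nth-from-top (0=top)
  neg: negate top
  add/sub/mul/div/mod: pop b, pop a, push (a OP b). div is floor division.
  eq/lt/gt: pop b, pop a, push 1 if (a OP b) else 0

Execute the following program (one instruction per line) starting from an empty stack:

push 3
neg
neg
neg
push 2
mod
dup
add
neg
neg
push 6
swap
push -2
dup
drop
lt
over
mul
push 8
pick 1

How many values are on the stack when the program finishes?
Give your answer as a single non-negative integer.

Answer: 4

Derivation:
After 'push 3': stack = [3] (depth 1)
After 'neg': stack = [-3] (depth 1)
After 'neg': stack = [3] (depth 1)
After 'neg': stack = [-3] (depth 1)
After 'push 2': stack = [-3, 2] (depth 2)
After 'mod': stack = [1] (depth 1)
After 'dup': stack = [1, 1] (depth 2)
After 'add': stack = [2] (depth 1)
After 'neg': stack = [-2] (depth 1)
After 'neg': stack = [2] (depth 1)
After 'push 6': stack = [2, 6] (depth 2)
After 'swap': stack = [6, 2] (depth 2)
After 'push -2': stack = [6, 2, -2] (depth 3)
After 'dup': stack = [6, 2, -2, -2] (depth 4)
After 'drop': stack = [6, 2, -2] (depth 3)
After 'lt': stack = [6, 0] (depth 2)
After 'over': stack = [6, 0, 6] (depth 3)
After 'mul': stack = [6, 0] (depth 2)
After 'push 8': stack = [6, 0, 8] (depth 3)
After 'pick 1': stack = [6, 0, 8, 0] (depth 4)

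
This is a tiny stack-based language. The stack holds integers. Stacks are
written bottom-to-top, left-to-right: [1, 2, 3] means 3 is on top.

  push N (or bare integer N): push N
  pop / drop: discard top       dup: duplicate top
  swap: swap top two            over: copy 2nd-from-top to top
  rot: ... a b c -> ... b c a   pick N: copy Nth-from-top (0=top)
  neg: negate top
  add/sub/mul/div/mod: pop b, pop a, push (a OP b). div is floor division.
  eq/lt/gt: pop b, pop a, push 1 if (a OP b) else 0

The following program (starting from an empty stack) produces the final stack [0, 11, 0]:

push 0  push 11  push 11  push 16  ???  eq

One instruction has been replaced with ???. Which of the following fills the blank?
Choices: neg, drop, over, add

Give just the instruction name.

Stack before ???: [0, 11, 11, 16]
Stack after ???:  [0, 11, 11, -16]
Checking each choice:
  neg: MATCH
  drop: produces [0, 1]
  over: produces [0, 11, 11, 0]
  add: produces [0, 0]


Answer: neg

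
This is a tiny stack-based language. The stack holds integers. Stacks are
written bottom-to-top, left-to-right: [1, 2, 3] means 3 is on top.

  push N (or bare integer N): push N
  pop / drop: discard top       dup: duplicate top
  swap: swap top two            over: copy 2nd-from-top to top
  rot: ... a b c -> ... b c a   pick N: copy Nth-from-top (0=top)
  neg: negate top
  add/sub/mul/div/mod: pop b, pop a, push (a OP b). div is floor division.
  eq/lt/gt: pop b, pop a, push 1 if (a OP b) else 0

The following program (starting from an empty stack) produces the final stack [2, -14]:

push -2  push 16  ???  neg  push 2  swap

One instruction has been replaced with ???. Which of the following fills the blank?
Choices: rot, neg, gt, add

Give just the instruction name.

Stack before ???: [-2, 16]
Stack after ???:  [14]
Checking each choice:
  rot: stack underflow (need 3, have 2)
  neg: produces [-2, 2, 16]
  gt: produces [2, 0]
  add: MATCH


Answer: add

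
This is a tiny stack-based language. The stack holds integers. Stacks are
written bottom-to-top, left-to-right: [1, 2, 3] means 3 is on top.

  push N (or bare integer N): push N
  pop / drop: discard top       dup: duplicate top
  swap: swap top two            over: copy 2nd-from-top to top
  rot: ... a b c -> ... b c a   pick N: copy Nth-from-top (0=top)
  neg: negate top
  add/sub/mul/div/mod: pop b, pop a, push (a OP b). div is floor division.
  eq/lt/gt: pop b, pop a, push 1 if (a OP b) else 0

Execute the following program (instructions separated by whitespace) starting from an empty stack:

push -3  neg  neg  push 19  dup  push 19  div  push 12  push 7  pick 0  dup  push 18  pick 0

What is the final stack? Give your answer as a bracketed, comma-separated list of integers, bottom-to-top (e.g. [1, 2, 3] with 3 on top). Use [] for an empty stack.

After 'push -3': [-3]
After 'neg': [3]
After 'neg': [-3]
After 'push 19': [-3, 19]
After 'dup': [-3, 19, 19]
After 'push 19': [-3, 19, 19, 19]
After 'div': [-3, 19, 1]
After 'push 12': [-3, 19, 1, 12]
After 'push 7': [-3, 19, 1, 12, 7]
After 'pick 0': [-3, 19, 1, 12, 7, 7]
After 'dup': [-3, 19, 1, 12, 7, 7, 7]
After 'push 18': [-3, 19, 1, 12, 7, 7, 7, 18]
After 'pick 0': [-3, 19, 1, 12, 7, 7, 7, 18, 18]

Answer: [-3, 19, 1, 12, 7, 7, 7, 18, 18]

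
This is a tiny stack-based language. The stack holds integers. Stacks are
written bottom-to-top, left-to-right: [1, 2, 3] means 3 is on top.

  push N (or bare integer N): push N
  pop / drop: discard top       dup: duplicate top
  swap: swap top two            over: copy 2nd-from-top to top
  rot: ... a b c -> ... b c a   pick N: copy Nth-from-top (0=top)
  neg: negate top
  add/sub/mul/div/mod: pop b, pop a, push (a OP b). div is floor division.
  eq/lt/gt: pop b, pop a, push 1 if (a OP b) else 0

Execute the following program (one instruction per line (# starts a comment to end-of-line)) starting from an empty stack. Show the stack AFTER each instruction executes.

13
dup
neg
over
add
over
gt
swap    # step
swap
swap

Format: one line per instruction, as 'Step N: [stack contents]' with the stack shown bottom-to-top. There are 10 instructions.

Step 1: [13]
Step 2: [13, 13]
Step 3: [13, -13]
Step 4: [13, -13, 13]
Step 5: [13, 0]
Step 6: [13, 0, 13]
Step 7: [13, 0]
Step 8: [0, 13]
Step 9: [13, 0]
Step 10: [0, 13]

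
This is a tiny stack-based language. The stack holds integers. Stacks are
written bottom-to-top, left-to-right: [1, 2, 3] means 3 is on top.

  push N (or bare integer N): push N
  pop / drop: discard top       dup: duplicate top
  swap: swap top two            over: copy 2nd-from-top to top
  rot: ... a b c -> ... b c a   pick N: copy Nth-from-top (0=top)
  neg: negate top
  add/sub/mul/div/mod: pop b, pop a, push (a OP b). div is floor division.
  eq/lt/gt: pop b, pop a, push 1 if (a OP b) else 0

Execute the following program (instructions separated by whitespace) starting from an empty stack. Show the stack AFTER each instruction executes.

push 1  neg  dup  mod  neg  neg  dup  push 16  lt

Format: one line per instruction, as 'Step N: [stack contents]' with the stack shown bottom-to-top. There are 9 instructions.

Step 1: [1]
Step 2: [-1]
Step 3: [-1, -1]
Step 4: [0]
Step 5: [0]
Step 6: [0]
Step 7: [0, 0]
Step 8: [0, 0, 16]
Step 9: [0, 1]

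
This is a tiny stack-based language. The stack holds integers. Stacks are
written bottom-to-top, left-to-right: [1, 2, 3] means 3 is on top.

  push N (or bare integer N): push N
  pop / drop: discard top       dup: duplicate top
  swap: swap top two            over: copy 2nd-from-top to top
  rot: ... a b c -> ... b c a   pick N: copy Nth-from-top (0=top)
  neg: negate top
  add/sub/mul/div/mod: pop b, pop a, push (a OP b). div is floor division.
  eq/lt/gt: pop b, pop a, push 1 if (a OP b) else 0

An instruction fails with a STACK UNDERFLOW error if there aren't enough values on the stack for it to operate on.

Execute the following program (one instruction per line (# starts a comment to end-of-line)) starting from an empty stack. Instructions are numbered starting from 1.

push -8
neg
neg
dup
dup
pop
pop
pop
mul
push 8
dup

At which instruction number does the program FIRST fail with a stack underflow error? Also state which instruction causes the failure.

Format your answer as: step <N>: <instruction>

Answer: step 9: mul

Derivation:
Step 1 ('push -8'): stack = [-8], depth = 1
Step 2 ('neg'): stack = [8], depth = 1
Step 3 ('neg'): stack = [-8], depth = 1
Step 4 ('dup'): stack = [-8, -8], depth = 2
Step 5 ('dup'): stack = [-8, -8, -8], depth = 3
Step 6 ('pop'): stack = [-8, -8], depth = 2
Step 7 ('pop'): stack = [-8], depth = 1
Step 8 ('pop'): stack = [], depth = 0
Step 9 ('mul'): needs 2 value(s) but depth is 0 — STACK UNDERFLOW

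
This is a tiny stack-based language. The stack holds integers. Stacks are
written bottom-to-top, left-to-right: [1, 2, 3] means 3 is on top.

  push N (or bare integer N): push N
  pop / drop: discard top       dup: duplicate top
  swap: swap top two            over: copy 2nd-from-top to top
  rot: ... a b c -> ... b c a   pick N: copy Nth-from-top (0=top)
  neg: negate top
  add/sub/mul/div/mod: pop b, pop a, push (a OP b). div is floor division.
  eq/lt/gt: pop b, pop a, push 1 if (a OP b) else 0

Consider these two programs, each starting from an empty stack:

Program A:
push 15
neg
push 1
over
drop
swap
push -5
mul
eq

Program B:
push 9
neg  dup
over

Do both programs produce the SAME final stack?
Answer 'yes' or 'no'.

Answer: no

Derivation:
Program A trace:
  After 'push 15': [15]
  After 'neg': [-15]
  After 'push 1': [-15, 1]
  After 'over': [-15, 1, -15]
  After 'drop': [-15, 1]
  After 'swap': [1, -15]
  After 'push -5': [1, -15, -5]
  After 'mul': [1, 75]
  After 'eq': [0]
Program A final stack: [0]

Program B trace:
  After 'push 9': [9]
  After 'neg': [-9]
  After 'dup': [-9, -9]
  After 'over': [-9, -9, -9]
Program B final stack: [-9, -9, -9]
Same: no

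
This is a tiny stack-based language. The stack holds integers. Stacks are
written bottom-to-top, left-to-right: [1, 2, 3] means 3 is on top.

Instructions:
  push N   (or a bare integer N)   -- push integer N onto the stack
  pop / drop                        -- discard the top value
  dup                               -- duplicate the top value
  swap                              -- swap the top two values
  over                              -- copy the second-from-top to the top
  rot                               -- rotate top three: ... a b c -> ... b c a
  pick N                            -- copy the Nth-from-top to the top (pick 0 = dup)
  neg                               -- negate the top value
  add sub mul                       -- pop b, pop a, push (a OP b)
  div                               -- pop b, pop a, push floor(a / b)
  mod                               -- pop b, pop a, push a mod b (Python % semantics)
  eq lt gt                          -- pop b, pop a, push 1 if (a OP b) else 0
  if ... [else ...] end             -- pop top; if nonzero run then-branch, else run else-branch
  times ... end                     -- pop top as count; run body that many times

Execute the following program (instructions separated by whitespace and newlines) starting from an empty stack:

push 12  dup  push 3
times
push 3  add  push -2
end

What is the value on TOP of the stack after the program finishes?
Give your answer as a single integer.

After 'push 12': [12]
After 'dup': [12, 12]
After 'push 3': [12, 12, 3]
After 'times': [12, 12]
After 'push 3': [12, 12, 3]
After 'add': [12, 15]
After 'push -2': [12, 15, -2]
After 'push 3': [12, 15, -2, 3]
After 'add': [12, 15, 1]
After 'push -2': [12, 15, 1, -2]
After 'push 3': [12, 15, 1, -2, 3]
After 'add': [12, 15, 1, 1]
After 'push -2': [12, 15, 1, 1, -2]

Answer: -2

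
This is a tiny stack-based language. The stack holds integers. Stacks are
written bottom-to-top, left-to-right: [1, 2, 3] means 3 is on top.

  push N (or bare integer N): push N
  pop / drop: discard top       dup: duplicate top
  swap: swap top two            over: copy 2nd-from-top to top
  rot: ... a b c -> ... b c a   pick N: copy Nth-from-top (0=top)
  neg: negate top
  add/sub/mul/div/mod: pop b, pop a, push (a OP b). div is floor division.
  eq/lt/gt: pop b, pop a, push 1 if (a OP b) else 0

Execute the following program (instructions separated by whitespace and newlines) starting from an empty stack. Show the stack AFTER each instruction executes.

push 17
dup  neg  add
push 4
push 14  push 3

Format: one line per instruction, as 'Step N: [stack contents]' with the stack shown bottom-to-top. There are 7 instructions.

Step 1: [17]
Step 2: [17, 17]
Step 3: [17, -17]
Step 4: [0]
Step 5: [0, 4]
Step 6: [0, 4, 14]
Step 7: [0, 4, 14, 3]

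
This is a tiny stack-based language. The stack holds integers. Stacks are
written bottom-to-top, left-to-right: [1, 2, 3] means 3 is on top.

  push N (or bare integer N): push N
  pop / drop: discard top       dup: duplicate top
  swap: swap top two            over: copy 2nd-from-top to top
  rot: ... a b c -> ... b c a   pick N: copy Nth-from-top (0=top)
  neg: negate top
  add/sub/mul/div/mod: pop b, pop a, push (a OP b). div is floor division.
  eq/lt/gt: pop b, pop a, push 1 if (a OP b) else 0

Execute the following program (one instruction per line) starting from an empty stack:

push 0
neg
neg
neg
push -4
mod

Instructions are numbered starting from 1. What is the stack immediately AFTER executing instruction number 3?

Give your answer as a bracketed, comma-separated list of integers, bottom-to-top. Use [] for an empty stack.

Step 1 ('push 0'): [0]
Step 2 ('neg'): [0]
Step 3 ('neg'): [0]

Answer: [0]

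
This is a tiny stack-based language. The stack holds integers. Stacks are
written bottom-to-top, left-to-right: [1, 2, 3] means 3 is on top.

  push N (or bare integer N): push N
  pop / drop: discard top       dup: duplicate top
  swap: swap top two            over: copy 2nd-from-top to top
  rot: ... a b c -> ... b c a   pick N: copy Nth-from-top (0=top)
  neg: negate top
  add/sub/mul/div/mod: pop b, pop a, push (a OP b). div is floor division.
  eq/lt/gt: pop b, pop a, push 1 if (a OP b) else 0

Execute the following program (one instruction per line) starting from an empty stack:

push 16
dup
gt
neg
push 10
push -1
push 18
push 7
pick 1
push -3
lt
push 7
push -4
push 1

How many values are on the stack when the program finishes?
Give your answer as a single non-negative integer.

Answer: 9

Derivation:
After 'push 16': stack = [16] (depth 1)
After 'dup': stack = [16, 16] (depth 2)
After 'gt': stack = [0] (depth 1)
After 'neg': stack = [0] (depth 1)
After 'push 10': stack = [0, 10] (depth 2)
After 'push -1': stack = [0, 10, -1] (depth 3)
After 'push 18': stack = [0, 10, -1, 18] (depth 4)
After 'push 7': stack = [0, 10, -1, 18, 7] (depth 5)
After 'pick 1': stack = [0, 10, -1, 18, 7, 18] (depth 6)
After 'push -3': stack = [0, 10, -1, 18, 7, 18, -3] (depth 7)
After 'lt': stack = [0, 10, -1, 18, 7, 0] (depth 6)
After 'push 7': stack = [0, 10, -1, 18, 7, 0, 7] (depth 7)
After 'push -4': stack = [0, 10, -1, 18, 7, 0, 7, -4] (depth 8)
After 'push 1': stack = [0, 10, -1, 18, 7, 0, 7, -4, 1] (depth 9)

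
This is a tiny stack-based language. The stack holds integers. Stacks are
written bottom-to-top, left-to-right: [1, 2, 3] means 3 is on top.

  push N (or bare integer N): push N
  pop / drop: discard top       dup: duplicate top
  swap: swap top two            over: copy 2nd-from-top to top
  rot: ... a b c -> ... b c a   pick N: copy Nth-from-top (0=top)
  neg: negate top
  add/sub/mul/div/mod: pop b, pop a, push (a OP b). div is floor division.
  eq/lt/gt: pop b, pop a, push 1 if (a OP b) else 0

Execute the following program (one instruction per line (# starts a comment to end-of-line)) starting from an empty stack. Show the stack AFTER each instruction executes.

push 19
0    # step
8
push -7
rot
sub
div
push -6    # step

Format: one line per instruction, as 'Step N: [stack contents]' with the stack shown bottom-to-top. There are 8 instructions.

Step 1: [19]
Step 2: [19, 0]
Step 3: [19, 0, 8]
Step 4: [19, 0, 8, -7]
Step 5: [19, 8, -7, 0]
Step 6: [19, 8, -7]
Step 7: [19, -2]
Step 8: [19, -2, -6]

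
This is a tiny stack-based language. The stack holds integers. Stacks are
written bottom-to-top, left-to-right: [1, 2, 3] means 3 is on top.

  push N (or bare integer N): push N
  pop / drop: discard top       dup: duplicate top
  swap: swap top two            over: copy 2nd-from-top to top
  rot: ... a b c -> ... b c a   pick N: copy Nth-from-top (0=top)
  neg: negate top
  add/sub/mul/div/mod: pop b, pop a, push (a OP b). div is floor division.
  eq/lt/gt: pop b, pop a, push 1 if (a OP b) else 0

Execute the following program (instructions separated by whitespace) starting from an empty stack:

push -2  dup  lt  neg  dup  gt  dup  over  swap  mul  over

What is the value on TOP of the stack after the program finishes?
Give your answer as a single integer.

After 'push -2': [-2]
After 'dup': [-2, -2]
After 'lt': [0]
After 'neg': [0]
After 'dup': [0, 0]
After 'gt': [0]
After 'dup': [0, 0]
After 'over': [0, 0, 0]
After 'swap': [0, 0, 0]
After 'mul': [0, 0]
After 'over': [0, 0, 0]

Answer: 0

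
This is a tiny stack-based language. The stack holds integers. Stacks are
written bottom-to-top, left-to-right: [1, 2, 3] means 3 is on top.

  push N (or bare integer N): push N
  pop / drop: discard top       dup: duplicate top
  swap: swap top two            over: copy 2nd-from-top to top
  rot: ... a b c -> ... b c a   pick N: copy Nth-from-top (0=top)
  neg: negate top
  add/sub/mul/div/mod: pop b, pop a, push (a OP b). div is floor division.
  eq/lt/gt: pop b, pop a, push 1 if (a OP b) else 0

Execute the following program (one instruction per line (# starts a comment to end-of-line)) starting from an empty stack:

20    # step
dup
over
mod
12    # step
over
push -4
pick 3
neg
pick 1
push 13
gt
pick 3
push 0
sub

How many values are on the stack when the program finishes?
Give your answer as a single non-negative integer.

After 'push 20': stack = [20] (depth 1)
After 'dup': stack = [20, 20] (depth 2)
After 'over': stack = [20, 20, 20] (depth 3)
After 'mod': stack = [20, 0] (depth 2)
After 'push 12': stack = [20, 0, 12] (depth 3)
After 'over': stack = [20, 0, 12, 0] (depth 4)
After 'push -4': stack = [20, 0, 12, 0, -4] (depth 5)
After 'pick 3': stack = [20, 0, 12, 0, -4, 0] (depth 6)
After 'neg': stack = [20, 0, 12, 0, -4, 0] (depth 6)
After 'pick 1': stack = [20, 0, 12, 0, -4, 0, -4] (depth 7)
After 'push 13': stack = [20, 0, 12, 0, -4, 0, -4, 13] (depth 8)
After 'gt': stack = [20, 0, 12, 0, -4, 0, 0] (depth 7)
After 'pick 3': stack = [20, 0, 12, 0, -4, 0, 0, 0] (depth 8)
After 'push 0': stack = [20, 0, 12, 0, -4, 0, 0, 0, 0] (depth 9)
After 'sub': stack = [20, 0, 12, 0, -4, 0, 0, 0] (depth 8)

Answer: 8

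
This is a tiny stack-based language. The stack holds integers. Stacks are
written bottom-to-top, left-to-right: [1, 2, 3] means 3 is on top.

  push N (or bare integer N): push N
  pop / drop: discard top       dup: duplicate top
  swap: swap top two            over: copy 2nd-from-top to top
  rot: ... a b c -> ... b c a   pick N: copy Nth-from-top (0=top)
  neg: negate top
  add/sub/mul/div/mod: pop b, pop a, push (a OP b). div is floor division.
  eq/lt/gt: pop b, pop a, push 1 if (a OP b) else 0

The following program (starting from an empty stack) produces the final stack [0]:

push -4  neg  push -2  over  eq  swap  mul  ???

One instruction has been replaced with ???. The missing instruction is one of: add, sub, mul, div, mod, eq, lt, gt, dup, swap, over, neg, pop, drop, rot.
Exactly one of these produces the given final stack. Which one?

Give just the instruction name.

Answer: neg

Derivation:
Stack before ???: [0]
Stack after ???:  [0]
The instruction that transforms [0] -> [0] is: neg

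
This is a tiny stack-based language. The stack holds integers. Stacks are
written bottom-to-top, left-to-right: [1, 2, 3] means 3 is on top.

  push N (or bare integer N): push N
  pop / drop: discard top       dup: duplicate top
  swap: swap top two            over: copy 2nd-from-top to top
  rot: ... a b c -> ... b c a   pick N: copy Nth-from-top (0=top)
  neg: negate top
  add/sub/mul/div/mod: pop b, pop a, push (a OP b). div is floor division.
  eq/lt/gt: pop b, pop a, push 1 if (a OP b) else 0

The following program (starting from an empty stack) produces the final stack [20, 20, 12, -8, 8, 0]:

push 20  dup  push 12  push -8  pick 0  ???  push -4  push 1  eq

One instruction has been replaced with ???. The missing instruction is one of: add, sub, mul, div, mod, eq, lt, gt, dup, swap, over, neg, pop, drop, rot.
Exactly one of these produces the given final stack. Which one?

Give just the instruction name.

Answer: neg

Derivation:
Stack before ???: [20, 20, 12, -8, -8]
Stack after ???:  [20, 20, 12, -8, 8]
The instruction that transforms [20, 20, 12, -8, -8] -> [20, 20, 12, -8, 8] is: neg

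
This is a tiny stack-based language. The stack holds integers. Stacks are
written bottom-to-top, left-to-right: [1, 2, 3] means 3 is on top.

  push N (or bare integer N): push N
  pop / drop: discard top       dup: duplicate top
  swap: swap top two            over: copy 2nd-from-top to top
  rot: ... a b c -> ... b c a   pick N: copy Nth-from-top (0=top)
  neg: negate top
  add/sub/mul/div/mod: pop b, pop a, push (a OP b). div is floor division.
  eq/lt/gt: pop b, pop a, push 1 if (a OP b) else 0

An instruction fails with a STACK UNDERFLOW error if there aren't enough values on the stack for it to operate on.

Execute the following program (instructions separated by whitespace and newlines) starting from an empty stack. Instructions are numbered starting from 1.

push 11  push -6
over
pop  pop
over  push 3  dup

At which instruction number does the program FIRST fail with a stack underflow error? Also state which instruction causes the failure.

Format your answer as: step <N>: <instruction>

Answer: step 6: over

Derivation:
Step 1 ('push 11'): stack = [11], depth = 1
Step 2 ('push -6'): stack = [11, -6], depth = 2
Step 3 ('over'): stack = [11, -6, 11], depth = 3
Step 4 ('pop'): stack = [11, -6], depth = 2
Step 5 ('pop'): stack = [11], depth = 1
Step 6 ('over'): needs 2 value(s) but depth is 1 — STACK UNDERFLOW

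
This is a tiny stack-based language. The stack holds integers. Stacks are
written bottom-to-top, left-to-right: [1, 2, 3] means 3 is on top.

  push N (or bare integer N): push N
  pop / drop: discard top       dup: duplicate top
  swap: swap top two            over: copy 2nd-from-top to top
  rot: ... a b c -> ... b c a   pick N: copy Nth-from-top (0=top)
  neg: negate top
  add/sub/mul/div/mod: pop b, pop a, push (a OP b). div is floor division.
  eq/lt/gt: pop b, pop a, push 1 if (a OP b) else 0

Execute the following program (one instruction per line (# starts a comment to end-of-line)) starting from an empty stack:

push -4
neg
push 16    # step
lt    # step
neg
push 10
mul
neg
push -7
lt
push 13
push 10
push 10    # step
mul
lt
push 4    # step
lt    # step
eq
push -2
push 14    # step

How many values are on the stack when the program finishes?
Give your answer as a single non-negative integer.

After 'push -4': stack = [-4] (depth 1)
After 'neg': stack = [4] (depth 1)
After 'push 16': stack = [4, 16] (depth 2)
After 'lt': stack = [1] (depth 1)
After 'neg': stack = [-1] (depth 1)
After 'push 10': stack = [-1, 10] (depth 2)
After 'mul': stack = [-10] (depth 1)
After 'neg': stack = [10] (depth 1)
After 'push -7': stack = [10, -7] (depth 2)
After 'lt': stack = [0] (depth 1)
After 'push 13': stack = [0, 13] (depth 2)
After 'push 10': stack = [0, 13, 10] (depth 3)
After 'push 10': stack = [0, 13, 10, 10] (depth 4)
After 'mul': stack = [0, 13, 100] (depth 3)
After 'lt': stack = [0, 1] (depth 2)
After 'push 4': stack = [0, 1, 4] (depth 3)
After 'lt': stack = [0, 1] (depth 2)
After 'eq': stack = [0] (depth 1)
After 'push -2': stack = [0, -2] (depth 2)
After 'push 14': stack = [0, -2, 14] (depth 3)

Answer: 3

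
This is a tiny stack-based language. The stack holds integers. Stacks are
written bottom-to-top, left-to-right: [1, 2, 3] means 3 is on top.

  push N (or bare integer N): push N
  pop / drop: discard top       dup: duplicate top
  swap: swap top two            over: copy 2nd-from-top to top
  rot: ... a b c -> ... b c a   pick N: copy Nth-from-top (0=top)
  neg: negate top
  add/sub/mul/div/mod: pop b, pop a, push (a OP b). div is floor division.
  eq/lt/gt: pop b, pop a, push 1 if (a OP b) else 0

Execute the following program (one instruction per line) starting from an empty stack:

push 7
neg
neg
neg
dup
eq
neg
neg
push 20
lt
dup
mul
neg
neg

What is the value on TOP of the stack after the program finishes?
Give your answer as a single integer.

Answer: 1

Derivation:
After 'push 7': [7]
After 'neg': [-7]
After 'neg': [7]
After 'neg': [-7]
After 'dup': [-7, -7]
After 'eq': [1]
After 'neg': [-1]
After 'neg': [1]
After 'push 20': [1, 20]
After 'lt': [1]
After 'dup': [1, 1]
After 'mul': [1]
After 'neg': [-1]
After 'neg': [1]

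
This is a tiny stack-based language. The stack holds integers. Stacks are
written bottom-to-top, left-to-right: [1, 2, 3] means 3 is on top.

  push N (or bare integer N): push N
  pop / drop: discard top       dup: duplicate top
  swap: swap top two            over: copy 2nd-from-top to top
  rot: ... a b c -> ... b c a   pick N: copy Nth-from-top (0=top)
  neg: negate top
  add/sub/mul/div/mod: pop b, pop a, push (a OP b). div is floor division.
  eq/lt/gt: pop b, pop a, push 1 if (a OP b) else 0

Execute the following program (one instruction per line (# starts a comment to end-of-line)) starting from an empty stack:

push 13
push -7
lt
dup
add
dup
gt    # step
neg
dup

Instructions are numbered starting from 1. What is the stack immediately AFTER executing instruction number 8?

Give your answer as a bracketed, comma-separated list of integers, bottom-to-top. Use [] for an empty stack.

Step 1 ('push 13'): [13]
Step 2 ('push -7'): [13, -7]
Step 3 ('lt'): [0]
Step 4 ('dup'): [0, 0]
Step 5 ('add'): [0]
Step 6 ('dup'): [0, 0]
Step 7 ('gt'): [0]
Step 8 ('neg'): [0]

Answer: [0]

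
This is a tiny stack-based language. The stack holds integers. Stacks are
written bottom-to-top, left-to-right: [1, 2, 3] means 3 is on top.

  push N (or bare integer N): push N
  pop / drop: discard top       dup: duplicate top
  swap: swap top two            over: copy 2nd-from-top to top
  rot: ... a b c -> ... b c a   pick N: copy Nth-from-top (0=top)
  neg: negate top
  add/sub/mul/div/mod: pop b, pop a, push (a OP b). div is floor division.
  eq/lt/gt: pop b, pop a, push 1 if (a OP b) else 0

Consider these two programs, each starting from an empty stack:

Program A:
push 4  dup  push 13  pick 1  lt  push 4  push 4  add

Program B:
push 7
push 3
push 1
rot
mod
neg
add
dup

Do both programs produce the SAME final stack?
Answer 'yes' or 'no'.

Program A trace:
  After 'push 4': [4]
  After 'dup': [4, 4]
  After 'push 13': [4, 4, 13]
  After 'pick 1': [4, 4, 13, 4]
  After 'lt': [4, 4, 0]
  After 'push 4': [4, 4, 0, 4]
  After 'push 4': [4, 4, 0, 4, 4]
  After 'add': [4, 4, 0, 8]
Program A final stack: [4, 4, 0, 8]

Program B trace:
  After 'push 7': [7]
  After 'push 3': [7, 3]
  After 'push 1': [7, 3, 1]
  After 'rot': [3, 1, 7]
  After 'mod': [3, 1]
  After 'neg': [3, -1]
  After 'add': [2]
  After 'dup': [2, 2]
Program B final stack: [2, 2]
Same: no

Answer: no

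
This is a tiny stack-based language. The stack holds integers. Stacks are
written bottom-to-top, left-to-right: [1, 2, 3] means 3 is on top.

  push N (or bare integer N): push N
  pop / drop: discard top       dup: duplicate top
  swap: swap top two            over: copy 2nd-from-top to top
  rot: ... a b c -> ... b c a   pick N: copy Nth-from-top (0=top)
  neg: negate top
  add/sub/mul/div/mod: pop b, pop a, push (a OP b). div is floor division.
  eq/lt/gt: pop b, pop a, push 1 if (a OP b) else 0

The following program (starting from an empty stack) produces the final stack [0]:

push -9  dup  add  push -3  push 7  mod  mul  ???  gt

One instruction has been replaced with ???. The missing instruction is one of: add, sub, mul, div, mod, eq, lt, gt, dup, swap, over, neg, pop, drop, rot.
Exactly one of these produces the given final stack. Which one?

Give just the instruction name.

Answer: dup

Derivation:
Stack before ???: [-72]
Stack after ???:  [-72, -72]
The instruction that transforms [-72] -> [-72, -72] is: dup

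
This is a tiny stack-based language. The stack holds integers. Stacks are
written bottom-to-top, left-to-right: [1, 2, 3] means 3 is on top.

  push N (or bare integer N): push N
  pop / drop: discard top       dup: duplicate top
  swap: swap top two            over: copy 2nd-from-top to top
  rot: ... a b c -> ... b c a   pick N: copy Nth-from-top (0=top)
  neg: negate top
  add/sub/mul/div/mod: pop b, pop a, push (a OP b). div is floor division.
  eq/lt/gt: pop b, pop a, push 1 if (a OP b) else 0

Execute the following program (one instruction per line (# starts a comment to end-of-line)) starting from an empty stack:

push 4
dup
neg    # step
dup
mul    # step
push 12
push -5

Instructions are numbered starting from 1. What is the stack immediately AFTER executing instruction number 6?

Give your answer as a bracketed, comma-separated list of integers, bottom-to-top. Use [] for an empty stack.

Answer: [4, 16, 12]

Derivation:
Step 1 ('push 4'): [4]
Step 2 ('dup'): [4, 4]
Step 3 ('neg'): [4, -4]
Step 4 ('dup'): [4, -4, -4]
Step 5 ('mul'): [4, 16]
Step 6 ('push 12'): [4, 16, 12]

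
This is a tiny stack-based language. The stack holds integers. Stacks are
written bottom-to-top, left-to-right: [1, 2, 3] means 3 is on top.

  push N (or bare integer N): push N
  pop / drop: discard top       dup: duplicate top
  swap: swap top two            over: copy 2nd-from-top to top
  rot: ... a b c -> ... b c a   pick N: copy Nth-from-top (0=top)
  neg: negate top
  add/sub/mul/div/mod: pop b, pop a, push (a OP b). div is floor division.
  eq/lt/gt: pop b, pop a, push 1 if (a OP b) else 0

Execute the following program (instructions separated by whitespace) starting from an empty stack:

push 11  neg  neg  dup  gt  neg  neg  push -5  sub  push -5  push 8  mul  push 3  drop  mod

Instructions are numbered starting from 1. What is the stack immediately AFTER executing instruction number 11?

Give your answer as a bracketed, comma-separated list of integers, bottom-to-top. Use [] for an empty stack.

Step 1 ('push 11'): [11]
Step 2 ('neg'): [-11]
Step 3 ('neg'): [11]
Step 4 ('dup'): [11, 11]
Step 5 ('gt'): [0]
Step 6 ('neg'): [0]
Step 7 ('neg'): [0]
Step 8 ('push -5'): [0, -5]
Step 9 ('sub'): [5]
Step 10 ('push -5'): [5, -5]
Step 11 ('push 8'): [5, -5, 8]

Answer: [5, -5, 8]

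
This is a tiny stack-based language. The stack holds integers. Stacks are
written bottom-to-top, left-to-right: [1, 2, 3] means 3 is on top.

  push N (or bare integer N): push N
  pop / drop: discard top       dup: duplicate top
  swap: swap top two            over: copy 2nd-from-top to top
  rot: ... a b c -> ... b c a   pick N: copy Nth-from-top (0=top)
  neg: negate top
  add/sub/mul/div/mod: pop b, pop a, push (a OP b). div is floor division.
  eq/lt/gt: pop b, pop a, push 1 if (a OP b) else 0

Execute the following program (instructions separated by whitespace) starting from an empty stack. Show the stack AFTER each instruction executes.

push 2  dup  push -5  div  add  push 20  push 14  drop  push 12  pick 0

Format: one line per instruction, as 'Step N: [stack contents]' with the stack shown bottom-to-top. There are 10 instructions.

Step 1: [2]
Step 2: [2, 2]
Step 3: [2, 2, -5]
Step 4: [2, -1]
Step 5: [1]
Step 6: [1, 20]
Step 7: [1, 20, 14]
Step 8: [1, 20]
Step 9: [1, 20, 12]
Step 10: [1, 20, 12, 12]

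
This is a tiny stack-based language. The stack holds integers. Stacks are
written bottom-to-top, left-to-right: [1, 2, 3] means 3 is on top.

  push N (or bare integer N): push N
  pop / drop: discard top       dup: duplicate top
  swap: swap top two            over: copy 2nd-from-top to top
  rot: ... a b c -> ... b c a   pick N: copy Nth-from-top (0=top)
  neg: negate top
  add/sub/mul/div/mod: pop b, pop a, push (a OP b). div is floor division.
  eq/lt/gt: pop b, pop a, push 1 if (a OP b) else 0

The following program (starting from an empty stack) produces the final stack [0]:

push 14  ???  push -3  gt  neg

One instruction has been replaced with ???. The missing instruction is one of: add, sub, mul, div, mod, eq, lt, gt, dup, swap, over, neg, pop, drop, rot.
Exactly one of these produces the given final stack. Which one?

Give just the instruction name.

Stack before ???: [14]
Stack after ???:  [-14]
The instruction that transforms [14] -> [-14] is: neg

Answer: neg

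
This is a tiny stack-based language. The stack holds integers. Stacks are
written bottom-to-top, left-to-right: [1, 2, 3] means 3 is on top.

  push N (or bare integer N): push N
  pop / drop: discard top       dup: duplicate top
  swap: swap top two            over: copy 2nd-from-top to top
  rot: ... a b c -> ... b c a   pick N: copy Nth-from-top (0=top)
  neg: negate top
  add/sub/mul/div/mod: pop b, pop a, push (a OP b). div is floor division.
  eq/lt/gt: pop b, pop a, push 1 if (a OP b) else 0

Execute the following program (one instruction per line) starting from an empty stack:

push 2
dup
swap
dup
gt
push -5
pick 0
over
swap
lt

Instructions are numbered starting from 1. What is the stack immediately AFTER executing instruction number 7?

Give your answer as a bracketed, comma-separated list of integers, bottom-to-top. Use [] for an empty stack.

Step 1 ('push 2'): [2]
Step 2 ('dup'): [2, 2]
Step 3 ('swap'): [2, 2]
Step 4 ('dup'): [2, 2, 2]
Step 5 ('gt'): [2, 0]
Step 6 ('push -5'): [2, 0, -5]
Step 7 ('pick 0'): [2, 0, -5, -5]

Answer: [2, 0, -5, -5]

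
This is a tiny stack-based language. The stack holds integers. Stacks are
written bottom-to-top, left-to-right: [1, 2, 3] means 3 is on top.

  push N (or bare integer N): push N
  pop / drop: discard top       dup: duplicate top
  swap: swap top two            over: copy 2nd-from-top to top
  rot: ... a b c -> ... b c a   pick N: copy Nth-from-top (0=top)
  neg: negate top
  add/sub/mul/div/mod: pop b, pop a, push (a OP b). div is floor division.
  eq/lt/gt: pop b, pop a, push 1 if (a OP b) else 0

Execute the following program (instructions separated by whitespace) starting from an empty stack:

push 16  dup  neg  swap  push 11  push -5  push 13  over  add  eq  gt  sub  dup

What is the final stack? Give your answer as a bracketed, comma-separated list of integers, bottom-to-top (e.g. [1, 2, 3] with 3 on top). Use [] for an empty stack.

After 'push 16': [16]
After 'dup': [16, 16]
After 'neg': [16, -16]
After 'swap': [-16, 16]
After 'push 11': [-16, 16, 11]
After 'push -5': [-16, 16, 11, -5]
After 'push 13': [-16, 16, 11, -5, 13]
After 'over': [-16, 16, 11, -5, 13, -5]
After 'add': [-16, 16, 11, -5, 8]
After 'eq': [-16, 16, 11, 0]
After 'gt': [-16, 16, 1]
After 'sub': [-16, 15]
After 'dup': [-16, 15, 15]

Answer: [-16, 15, 15]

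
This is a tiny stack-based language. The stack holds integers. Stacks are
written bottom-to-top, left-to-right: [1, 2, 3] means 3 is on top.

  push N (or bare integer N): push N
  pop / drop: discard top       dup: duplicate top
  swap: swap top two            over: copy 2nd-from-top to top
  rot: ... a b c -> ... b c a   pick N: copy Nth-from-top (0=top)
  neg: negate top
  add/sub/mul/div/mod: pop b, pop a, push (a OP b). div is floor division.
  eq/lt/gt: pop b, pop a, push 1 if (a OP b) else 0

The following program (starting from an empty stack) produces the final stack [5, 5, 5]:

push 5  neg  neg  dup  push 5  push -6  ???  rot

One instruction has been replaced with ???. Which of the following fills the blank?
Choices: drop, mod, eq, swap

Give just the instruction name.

Stack before ???: [5, 5, 5, -6]
Stack after ???:  [5, 5, 5]
Checking each choice:
  drop: MATCH
  mod: produces [5, -1, 5]
  eq: produces [5, 0, 5]
  swap: produces [5, -6, 5, 5]


Answer: drop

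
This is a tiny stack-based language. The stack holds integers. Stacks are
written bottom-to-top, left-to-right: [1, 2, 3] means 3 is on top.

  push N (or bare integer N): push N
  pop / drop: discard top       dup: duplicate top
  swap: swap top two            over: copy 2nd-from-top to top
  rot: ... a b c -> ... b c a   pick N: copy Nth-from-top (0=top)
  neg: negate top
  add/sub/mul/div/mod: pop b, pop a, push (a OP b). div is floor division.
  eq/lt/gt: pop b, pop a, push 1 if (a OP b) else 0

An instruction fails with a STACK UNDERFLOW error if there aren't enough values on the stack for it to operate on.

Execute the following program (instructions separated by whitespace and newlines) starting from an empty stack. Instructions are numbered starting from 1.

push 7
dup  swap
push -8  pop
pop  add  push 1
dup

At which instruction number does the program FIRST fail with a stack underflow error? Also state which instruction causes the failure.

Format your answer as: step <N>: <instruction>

Step 1 ('push 7'): stack = [7], depth = 1
Step 2 ('dup'): stack = [7, 7], depth = 2
Step 3 ('swap'): stack = [7, 7], depth = 2
Step 4 ('push -8'): stack = [7, 7, -8], depth = 3
Step 5 ('pop'): stack = [7, 7], depth = 2
Step 6 ('pop'): stack = [7], depth = 1
Step 7 ('add'): needs 2 value(s) but depth is 1 — STACK UNDERFLOW

Answer: step 7: add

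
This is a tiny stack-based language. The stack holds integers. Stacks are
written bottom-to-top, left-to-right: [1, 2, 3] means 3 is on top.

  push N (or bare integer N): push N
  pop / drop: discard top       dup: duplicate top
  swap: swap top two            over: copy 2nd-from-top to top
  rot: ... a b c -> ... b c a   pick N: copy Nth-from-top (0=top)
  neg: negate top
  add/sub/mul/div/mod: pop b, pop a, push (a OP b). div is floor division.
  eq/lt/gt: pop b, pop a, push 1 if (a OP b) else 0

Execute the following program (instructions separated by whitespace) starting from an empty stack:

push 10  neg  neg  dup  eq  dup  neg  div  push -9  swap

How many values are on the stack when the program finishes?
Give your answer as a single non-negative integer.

After 'push 10': stack = [10] (depth 1)
After 'neg': stack = [-10] (depth 1)
After 'neg': stack = [10] (depth 1)
After 'dup': stack = [10, 10] (depth 2)
After 'eq': stack = [1] (depth 1)
After 'dup': stack = [1, 1] (depth 2)
After 'neg': stack = [1, -1] (depth 2)
After 'div': stack = [-1] (depth 1)
After 'push -9': stack = [-1, -9] (depth 2)
After 'swap': stack = [-9, -1] (depth 2)

Answer: 2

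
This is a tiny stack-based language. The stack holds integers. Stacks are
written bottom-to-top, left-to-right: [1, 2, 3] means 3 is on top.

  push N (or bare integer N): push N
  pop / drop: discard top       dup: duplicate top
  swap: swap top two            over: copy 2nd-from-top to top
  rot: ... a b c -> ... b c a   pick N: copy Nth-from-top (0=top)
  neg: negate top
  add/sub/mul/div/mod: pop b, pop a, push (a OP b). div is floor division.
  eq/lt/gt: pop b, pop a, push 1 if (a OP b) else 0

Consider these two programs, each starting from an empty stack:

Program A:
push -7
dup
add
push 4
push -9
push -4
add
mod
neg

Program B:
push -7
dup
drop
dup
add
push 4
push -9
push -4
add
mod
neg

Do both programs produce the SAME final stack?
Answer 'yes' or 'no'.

Program A trace:
  After 'push -7': [-7]
  After 'dup': [-7, -7]
  After 'add': [-14]
  After 'push 4': [-14, 4]
  After 'push -9': [-14, 4, -9]
  After 'push -4': [-14, 4, -9, -4]
  After 'add': [-14, 4, -13]
  After 'mod': [-14, -9]
  After 'neg': [-14, 9]
Program A final stack: [-14, 9]

Program B trace:
  After 'push -7': [-7]
  After 'dup': [-7, -7]
  After 'drop': [-7]
  After 'dup': [-7, -7]
  After 'add': [-14]
  After 'push 4': [-14, 4]
  After 'push -9': [-14, 4, -9]
  After 'push -4': [-14, 4, -9, -4]
  After 'add': [-14, 4, -13]
  After 'mod': [-14, -9]
  After 'neg': [-14, 9]
Program B final stack: [-14, 9]
Same: yes

Answer: yes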